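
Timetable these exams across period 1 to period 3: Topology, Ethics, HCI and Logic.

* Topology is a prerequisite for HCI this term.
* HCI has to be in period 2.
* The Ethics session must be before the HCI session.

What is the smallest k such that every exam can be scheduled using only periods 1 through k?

The precedence chain requires at least 2 distinct periods.
2 works (last occupied period: period 2): for example Ethics -> period 1, Logic -> period 1, Topology -> period 1, HCI -> period 2.

2 periods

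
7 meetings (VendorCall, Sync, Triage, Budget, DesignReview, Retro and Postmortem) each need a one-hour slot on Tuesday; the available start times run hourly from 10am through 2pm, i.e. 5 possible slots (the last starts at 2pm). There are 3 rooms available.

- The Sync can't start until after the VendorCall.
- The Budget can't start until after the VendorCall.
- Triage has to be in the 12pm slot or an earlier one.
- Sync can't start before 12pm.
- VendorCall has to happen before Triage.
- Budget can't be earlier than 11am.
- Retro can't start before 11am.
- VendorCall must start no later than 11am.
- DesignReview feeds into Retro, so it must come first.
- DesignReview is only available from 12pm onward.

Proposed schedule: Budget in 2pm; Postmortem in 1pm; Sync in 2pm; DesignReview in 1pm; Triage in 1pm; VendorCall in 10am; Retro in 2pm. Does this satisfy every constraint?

VendorCall must start no later than 11am — holds.
Sync can't start before 12pm — holds.
DesignReview is only available from 12pm onward — holds.
DesignReview feeds into Retro, so it must come first — holds.
The Budget can't start until after the VendorCall — holds.
The Sync can't start until after the VendorCall — holds.
Budget can't be earlier than 11am — holds.
Triage has to be in the 12pm slot or an earlier one — violated.
Retro can't start before 11am — holds.
There are 3 rooms available — holds.
VendorCall has to happen before Triage — holds.

No. Triage has to be in the 12pm slot or an earlier one is not satisfied.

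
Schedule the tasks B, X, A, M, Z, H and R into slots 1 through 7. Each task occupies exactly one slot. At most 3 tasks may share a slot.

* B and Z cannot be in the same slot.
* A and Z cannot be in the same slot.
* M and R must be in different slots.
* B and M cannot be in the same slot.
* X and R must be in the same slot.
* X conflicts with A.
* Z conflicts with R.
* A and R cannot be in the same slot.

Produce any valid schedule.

B=1; R=1; X=1; H=2; M=2; Z=3; A=2

Checking: A(2) != Z(3); Z(3) != R(1); B(1) != Z(3); A(2) != R(1); M(2) != R(1); X(1) != A(2); B(1) != M(2); X = R = 1; max 3 per slot (cap 3).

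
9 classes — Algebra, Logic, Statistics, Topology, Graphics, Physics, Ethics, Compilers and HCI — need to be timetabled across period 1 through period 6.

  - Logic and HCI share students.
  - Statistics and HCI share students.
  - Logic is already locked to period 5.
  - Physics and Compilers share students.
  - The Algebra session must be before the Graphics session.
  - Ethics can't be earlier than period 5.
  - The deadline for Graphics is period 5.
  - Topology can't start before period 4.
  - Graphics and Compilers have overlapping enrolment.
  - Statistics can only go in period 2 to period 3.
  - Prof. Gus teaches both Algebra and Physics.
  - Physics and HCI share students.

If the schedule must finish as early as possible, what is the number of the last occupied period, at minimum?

5

The precedence chain requires at least 2 distinct periods.
Logic can't be placed before period 5, so the schedule must run through at least period 5.
5 works (last occupied period: period 5): for example Ethics in period 5, Compilers in period 1, Topology in period 4, Algebra in period 1, HCI in period 1, Logic in period 5, Physics in period 2, Graphics in period 2, Statistics in period 2.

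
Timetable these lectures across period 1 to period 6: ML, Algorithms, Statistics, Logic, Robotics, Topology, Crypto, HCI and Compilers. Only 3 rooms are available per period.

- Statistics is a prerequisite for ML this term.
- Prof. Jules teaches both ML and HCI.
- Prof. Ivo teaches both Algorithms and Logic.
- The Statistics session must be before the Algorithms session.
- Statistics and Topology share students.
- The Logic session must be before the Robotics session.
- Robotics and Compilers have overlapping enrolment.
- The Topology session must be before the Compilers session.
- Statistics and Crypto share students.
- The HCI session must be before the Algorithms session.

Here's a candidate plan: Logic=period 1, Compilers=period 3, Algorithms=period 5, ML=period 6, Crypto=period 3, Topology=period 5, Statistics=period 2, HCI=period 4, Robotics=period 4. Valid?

Prof. Ivo teaches both Algorithms and Logic — holds.
Only 3 rooms are available per period — holds.
The Topology session must be before the Compilers session — violated.
Robotics and Compilers have overlapping enrolment — holds.
The Logic session must be before the Robotics session — holds.
Statistics is a prerequisite for ML this term — holds.
The Statistics session must be before the Algorithms session — holds.
The HCI session must be before the Algorithms session — holds.
Prof. Jules teaches both ML and HCI — holds.
Statistics and Topology share students — holds.
Statistics and Crypto share students — holds.

No. The Topology session must be before the Compilers session is not satisfied.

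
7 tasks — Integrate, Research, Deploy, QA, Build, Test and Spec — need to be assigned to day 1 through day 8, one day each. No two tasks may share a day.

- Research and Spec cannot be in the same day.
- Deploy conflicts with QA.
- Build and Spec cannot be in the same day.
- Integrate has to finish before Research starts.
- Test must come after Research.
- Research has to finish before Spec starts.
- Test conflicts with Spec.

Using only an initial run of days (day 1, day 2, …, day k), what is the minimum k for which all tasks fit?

7

The precedence chain requires at least 3 distinct days.
With at most 1 per day and 7 tasks, at least 7 days are needed.
7 works (last occupied day: day 7): for example Test=day 3, Spec=day 4, Build=day 7, Research=day 2, QA=day 6, Deploy=day 5, Integrate=day 1.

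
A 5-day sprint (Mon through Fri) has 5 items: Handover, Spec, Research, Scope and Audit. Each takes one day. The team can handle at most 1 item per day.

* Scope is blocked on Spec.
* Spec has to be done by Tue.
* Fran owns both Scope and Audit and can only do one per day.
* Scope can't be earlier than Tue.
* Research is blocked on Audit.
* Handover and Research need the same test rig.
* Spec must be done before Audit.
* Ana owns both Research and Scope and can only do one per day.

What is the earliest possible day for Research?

Wed

Precedence pushes Research to at least Wed.
Research at Wed is achievable: Research -> Wed; Handover -> Fri; Spec -> Mon; Scope -> Thu; Audit -> Tue.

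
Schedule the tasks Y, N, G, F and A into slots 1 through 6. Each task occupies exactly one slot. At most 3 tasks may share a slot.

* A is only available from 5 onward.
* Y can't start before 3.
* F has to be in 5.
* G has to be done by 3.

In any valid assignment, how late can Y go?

6

Y is available from 3.
Y at 6 is achievable: Y in 6, A in 5, G in 1, F in 5, N in 1.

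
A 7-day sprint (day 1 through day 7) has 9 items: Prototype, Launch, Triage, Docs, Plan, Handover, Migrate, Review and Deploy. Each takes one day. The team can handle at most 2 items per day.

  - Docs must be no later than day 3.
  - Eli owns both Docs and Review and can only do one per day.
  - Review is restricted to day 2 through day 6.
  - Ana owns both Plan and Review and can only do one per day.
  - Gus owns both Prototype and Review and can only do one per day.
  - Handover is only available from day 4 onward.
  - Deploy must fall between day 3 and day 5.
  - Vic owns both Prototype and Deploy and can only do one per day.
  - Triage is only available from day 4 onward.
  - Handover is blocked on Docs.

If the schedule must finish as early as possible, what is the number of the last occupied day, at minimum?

day 5

The precedence chain requires at least 2 distinct days.
With at most 2 per day and 9 tasks, at least 5 days are needed.
Triage can't be placed before day 4, so the schedule must run through at least day 4.
5 works (last occupied day: day 5): for example Prototype in day 1; Plan in day 3; Handover in day 4; Review in day 2; Triage in day 4; Migrate in day 5; Docs in day 1; Deploy in day 3; Launch in day 2.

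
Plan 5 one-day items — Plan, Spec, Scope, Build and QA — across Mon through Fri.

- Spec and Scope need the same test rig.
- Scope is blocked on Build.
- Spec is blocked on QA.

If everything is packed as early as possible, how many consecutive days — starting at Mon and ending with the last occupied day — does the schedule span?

The precedence chain requires at least 2 distinct days.
Could 2 days be enough, i.e. nothing placed later than Tue? No: Spec must come after QA (at Mon or later) → {Tue}; Scope must come after Build (at Mon or later) → {Tue}; Scope can't share with Spec (Tue) → nothing is left.
So 2 days is not enough.
3 works (last occupied day: Wed): for example Build in Mon; Spec in Tue; QA in Mon; Plan in Mon; Scope in Wed.

3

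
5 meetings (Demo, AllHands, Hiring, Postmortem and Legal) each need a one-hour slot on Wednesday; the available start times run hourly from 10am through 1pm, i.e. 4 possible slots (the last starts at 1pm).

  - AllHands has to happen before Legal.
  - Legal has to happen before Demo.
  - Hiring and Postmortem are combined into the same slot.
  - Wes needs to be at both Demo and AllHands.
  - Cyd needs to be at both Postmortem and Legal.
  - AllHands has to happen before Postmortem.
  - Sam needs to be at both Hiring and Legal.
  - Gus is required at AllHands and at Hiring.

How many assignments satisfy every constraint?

7

Splitting on Demo: it can be 12pm (2), 1pm (5). Listing each branch's schedules as (AllHands, Hiring, Postmortem, Legal):
Demo=12pm: (10am,12pm,12pm,11am) (10am,1pm,1pm,11am) — 2.
Demo=1pm: (10am,11am,11am,12pm) (10am,12pm,12pm,11am) (10am,1pm,1pm,11am) (10am,1pm,1pm,12pm) (11am,1pm,1pm,12pm) — 5.
Summing: 2 + 5 = 7.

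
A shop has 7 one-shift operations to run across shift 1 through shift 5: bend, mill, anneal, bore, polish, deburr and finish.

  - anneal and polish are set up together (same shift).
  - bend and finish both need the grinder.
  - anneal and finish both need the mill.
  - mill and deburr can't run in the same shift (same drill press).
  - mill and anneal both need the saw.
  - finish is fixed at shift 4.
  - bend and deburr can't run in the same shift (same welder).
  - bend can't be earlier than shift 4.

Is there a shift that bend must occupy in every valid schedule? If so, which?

bend's window is shift 4–shift 5.
finish is fixed at shift 4, and bend can't share a shift with finish.
So bend must be shift 5.

shift 5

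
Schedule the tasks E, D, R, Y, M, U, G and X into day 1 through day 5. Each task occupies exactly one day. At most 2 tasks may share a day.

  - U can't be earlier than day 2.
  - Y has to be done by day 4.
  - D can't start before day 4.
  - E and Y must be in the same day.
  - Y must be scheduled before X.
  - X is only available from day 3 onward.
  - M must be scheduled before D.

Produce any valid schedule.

G -> day 4, E -> day 1, U -> day 2, M -> day 2, D -> day 4, R -> day 3, Y -> day 1, X -> day 3

Checking: Y(day 1) before X(day 3); M(day 2) before D(day 4); E = Y = day 1; U=day 2 in [day 2,day 5]; D=day 4 in [day 4,day 5]; Y=day 1 in [day 1,day 4]; X=day 3 in [day 3,day 5]; max 2 per day (cap 2).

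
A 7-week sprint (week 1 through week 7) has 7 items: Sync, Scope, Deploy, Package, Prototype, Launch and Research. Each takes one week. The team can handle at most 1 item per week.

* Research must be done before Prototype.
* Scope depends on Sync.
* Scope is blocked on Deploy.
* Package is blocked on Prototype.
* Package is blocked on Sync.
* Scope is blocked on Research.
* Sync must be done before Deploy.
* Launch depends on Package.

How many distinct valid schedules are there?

30

Splitting on Sync: it can be week 1 (14), week 2 (10), week 3 (6). Listing each branch's schedules as (Scope, Deploy, Package, Prototype, Launch, Research) by week number:
Sync=week 1: (4,2,6,5,7,3) (4,3,6,5,7,2) (5,2,6,4,7,3) (5,3,6,4,7,2) (5,4,6,3,7,2) (6,2,5,4,7,3) (6,3,5,4,7,2) (6,4,5,3,7,2) (6,5,4,3,7,2) (7,2,5,4,6,3) (7,3,5,4,6,2) (7,4,5,3,6,2) (7,5,4,3,6,2) (7,6,4,3,5,2) — 14.
Sync=week 2: (4,3,6,5,7,1) (5,3,6,4,7,1) (5,4,6,3,7,1) (6,3,5,4,7,1) (6,4,5,3,7,1) (6,5,4,3,7,1) (7,3,5,4,6,1) (7,4,5,3,6,1) (7,5,4,3,6,1) (7,6,4,3,5,1) — 10.
Sync=week 3: (5,4,6,2,7,1) (6,4,5,2,7,1) (6,5,4,2,7,1) (7,4,5,2,6,1) (7,5,4,2,6,1) (7,6,4,2,5,1) — 6.
Summing: 14 + 10 + 6 = 30.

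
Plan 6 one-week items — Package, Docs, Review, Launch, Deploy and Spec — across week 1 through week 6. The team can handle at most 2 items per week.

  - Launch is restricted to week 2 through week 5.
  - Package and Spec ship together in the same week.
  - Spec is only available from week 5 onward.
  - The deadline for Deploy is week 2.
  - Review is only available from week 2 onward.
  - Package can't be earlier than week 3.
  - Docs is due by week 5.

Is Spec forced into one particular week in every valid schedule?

No

Spec can be week 5 (e.g. Package=week 5; Deploy=week 1; Docs=week 1; Spec=week 5; Review=week 2; Launch=week 2) or week 6 (e.g. Review -> week 2, Spec -> week 6, Deploy -> week 1, Package -> week 6, Launch -> week 2, Docs -> week 1).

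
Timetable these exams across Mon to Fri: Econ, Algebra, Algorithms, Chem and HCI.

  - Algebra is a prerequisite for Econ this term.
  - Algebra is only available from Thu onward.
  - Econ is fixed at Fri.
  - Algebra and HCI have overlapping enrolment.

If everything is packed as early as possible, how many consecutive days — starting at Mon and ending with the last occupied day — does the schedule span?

5

The precedence chain requires at least 2 distinct days.
Econ can't be placed before Fri — that is day 5 counting from Mon — so the schedule must run through at least 5 days.
5 works (last occupied day: Fri): for example HCI=Mon; Algebra=Thu; Chem=Mon; Algorithms=Mon; Econ=Fri.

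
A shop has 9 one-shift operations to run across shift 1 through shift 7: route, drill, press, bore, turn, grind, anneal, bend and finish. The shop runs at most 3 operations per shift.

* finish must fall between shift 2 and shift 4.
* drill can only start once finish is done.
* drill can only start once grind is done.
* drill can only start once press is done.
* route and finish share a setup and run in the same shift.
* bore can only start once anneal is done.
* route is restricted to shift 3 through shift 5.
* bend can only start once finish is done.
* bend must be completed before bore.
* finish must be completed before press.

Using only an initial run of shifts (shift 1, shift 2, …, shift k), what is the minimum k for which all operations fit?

The precedence chain requires at least 3 distinct shifts.
With at most 3 per shift and 9 operations, at least 3 shifts are needed.
Propagating the time windows through the other constraints, drill can't land before shift 5, so the schedule must run through at least shift 5.
5 works (last occupied shift: shift 5): for example finish in shift 3, grind in shift 1, turn in shift 1, press in shift 4, anneal in shift 1, route in shift 3, drill in shift 5, bend in shift 4, bore in shift 5.

5 shifts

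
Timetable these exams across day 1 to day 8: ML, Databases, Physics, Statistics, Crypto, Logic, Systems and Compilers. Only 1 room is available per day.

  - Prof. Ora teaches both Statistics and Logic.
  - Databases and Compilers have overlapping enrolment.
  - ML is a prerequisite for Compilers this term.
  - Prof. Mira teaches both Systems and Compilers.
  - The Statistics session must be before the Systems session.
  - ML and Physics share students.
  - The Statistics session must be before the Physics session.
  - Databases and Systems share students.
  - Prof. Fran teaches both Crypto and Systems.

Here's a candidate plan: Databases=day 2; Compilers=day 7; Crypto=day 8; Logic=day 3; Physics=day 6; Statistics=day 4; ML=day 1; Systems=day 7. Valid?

Invalid. Prof. Mira teaches both Systems and Compilers.

Prof. Mira teaches both Systems and Compilers — violated.
Databases and Systems share students — holds.
Only 1 room is available per day — violated.
ML and Physics share students — holds.
ML is a prerequisite for Compilers this term — holds.
The Statistics session must be before the Systems session — holds.
The Statistics session must be before the Physics session — holds.
Databases and Compilers have overlapping enrolment — holds.
Prof. Ora teaches both Statistics and Logic — holds.
Prof. Fran teaches both Crypto and Systems — holds.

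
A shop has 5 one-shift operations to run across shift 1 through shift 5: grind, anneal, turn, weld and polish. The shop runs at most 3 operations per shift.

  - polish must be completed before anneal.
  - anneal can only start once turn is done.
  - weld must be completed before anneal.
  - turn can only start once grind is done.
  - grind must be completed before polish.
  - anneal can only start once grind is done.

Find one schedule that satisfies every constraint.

anneal=shift 3; turn=shift 2; polish=shift 2; weld=shift 1; grind=shift 1

Checking: grind(shift 1) before turn(shift 2); polish(shift 2) before anneal(shift 3); grind(shift 1) before polish(shift 2); grind(shift 1) before anneal(shift 3); weld(shift 1) before anneal(shift 3); turn(shift 2) before anneal(shift 3); max 2 per shift (cap 3).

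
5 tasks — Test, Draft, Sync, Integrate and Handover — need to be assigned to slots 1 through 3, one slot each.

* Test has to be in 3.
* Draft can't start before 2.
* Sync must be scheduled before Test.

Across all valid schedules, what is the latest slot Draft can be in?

3

Draft is available from 2.
Draft at 3 is achievable: Sync in 1, Test in 3, Draft in 3, Handover in 1, Integrate in 1.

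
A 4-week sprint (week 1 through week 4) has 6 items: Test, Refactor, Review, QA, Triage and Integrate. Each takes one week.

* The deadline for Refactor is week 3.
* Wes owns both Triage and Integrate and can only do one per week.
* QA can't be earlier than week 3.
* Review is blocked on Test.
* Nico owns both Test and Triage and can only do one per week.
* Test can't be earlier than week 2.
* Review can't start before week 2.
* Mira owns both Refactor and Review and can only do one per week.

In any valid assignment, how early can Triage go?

week 1

Triage at week 1 is achievable: Test in week 2; QA in week 3; Refactor in week 1; Triage in week 1; Review in week 3; Integrate in week 2.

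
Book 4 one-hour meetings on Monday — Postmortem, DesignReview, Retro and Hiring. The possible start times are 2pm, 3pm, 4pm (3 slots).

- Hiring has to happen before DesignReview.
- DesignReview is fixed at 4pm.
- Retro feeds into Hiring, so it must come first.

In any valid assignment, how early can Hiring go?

3pm

Precedence pushes Hiring to at least 3pm; downstream work caps Hiring at 3pm.
Hiring at 3pm is achievable: DesignReview in 4pm; Hiring in 3pm; Retro in 2pm; Postmortem in 2pm.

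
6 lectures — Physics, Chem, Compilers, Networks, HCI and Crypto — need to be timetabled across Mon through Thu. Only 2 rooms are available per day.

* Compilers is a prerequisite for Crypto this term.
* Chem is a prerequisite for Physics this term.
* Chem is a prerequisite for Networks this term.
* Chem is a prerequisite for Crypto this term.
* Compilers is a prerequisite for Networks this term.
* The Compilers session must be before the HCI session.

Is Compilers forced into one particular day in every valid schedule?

Compilers can be Mon (e.g. Physics=Wed; Chem=Mon; Crypto=Tue; HCI=Wed; Networks=Tue; Compilers=Mon) or Tue (e.g. Chem -> Mon; Crypto -> Wed; HCI -> Thu; Networks -> Wed; Compilers -> Tue; Physics -> Tue).

No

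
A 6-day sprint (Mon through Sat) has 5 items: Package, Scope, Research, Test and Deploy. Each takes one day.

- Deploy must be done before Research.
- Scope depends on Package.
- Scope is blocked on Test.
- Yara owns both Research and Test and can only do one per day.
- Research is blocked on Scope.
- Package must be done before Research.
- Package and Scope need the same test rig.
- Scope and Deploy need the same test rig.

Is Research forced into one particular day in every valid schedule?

No

Research can be Wed (e.g. Package in Mon, Test in Mon, Research in Wed, Scope in Tue, Deploy in Mon) or Thu (e.g. Research in Thu, Package in Mon, Scope in Tue, Test in Mon, Deploy in Mon).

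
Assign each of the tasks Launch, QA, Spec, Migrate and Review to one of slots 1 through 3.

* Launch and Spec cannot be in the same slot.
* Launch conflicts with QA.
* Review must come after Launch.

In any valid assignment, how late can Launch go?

2

Downstream work caps Launch at 2.
Launch at 2 is achievable: QA in 1; Review in 3; Launch in 2; Migrate in 1; Spec in 1.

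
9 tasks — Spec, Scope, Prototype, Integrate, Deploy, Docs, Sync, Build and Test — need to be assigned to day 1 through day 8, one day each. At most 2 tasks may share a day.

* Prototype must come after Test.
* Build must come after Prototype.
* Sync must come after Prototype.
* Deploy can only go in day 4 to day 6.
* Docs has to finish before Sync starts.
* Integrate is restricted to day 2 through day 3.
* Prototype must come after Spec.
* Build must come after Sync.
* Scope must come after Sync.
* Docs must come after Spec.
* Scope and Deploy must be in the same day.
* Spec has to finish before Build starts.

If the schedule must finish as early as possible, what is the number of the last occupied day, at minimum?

The precedence chain requires at least 4 distinct days.
With at most 2 per day and 9 tasks, at least 5 days are needed.
5 works (last occupied day: day 5): for example Docs=day 2; Test=day 1; Sync=day 3; Spec=day 1; Scope=day 4; Prototype=day 2; Integrate=day 3; Deploy=day 4; Build=day 5.

5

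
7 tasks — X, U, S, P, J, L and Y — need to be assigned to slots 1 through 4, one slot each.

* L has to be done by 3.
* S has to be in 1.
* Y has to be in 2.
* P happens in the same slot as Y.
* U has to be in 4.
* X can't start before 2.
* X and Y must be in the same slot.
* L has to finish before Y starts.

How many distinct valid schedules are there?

4

Enumerating: P in 2, J in 1, U in 4, S in 1, Y in 2, X in 2, L in 1 | S -> 1, X -> 2, P -> 2, U -> 4, Y -> 2, J -> 2, L -> 1 | L -> 1, X -> 2, U -> 4, J -> 3, P -> 2, Y -> 2, S -> 1 | L in 1, U in 4, J in 4, X in 2, P in 2, Y in 2, S in 1.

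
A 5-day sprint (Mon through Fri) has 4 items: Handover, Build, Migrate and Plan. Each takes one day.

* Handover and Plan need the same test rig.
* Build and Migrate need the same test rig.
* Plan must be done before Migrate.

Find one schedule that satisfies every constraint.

Handover=Tue; Build=Mon; Migrate=Tue; Plan=Mon

Checking: Plan(Mon) before Migrate(Tue); Handover(Tue) != Plan(Mon); Build(Mon) != Migrate(Tue).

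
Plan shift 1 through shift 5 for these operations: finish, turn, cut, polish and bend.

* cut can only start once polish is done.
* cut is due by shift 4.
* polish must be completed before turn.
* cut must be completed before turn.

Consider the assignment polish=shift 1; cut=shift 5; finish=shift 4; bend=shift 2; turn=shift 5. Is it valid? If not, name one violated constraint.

No. cut is due by shift 4 is not satisfied.

polish must be completed before turn — holds.
cut is due by shift 4 — violated.
cut must be completed before turn — violated.
cut can only start once polish is done — holds.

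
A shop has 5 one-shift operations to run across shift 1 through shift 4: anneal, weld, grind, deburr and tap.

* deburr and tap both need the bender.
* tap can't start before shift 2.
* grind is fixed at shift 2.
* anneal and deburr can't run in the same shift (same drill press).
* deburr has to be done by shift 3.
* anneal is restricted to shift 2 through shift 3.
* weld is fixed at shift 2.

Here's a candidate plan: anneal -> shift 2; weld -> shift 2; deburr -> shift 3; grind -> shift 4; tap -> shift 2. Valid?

No — it violates: grind is fixed at shift 2

grind is fixed at shift 2 — violated.
deburr has to be done by shift 3 — holds.
anneal is restricted to shift 2 through shift 3 — holds.
deburr and tap both need the bender — holds.
anneal and deburr can't run in the same shift (same drill press) — holds.
tap can't start before shift 2 — holds.
weld is fixed at shift 2 — holds.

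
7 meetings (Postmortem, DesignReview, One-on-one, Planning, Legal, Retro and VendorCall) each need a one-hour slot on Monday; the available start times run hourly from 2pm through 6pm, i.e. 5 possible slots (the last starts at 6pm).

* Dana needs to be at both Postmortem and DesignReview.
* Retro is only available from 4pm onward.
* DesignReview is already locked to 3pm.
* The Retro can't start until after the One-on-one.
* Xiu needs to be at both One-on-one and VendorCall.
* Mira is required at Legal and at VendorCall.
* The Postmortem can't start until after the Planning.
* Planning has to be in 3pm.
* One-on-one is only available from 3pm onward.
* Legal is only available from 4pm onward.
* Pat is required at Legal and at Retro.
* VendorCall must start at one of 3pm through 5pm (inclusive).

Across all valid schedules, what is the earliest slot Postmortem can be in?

Precedence pushes Postmortem to at least 4pm.
Postmortem at 4pm is achievable: DesignReview in 3pm, Legal in 5pm, VendorCall in 4pm, Planning in 3pm, One-on-one in 3pm, Postmortem in 4pm, Retro in 4pm.

4pm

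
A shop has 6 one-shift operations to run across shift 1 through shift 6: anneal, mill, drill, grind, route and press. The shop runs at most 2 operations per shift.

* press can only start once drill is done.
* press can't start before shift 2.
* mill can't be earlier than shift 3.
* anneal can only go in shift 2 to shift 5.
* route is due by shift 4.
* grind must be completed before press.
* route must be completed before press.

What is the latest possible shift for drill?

Downstream work caps drill at shift 5.
drill at shift 5 is achievable: drill=shift 5, route=shift 1, grind=shift 1, press=shift 6, anneal=shift 2, mill=shift 3.

shift 5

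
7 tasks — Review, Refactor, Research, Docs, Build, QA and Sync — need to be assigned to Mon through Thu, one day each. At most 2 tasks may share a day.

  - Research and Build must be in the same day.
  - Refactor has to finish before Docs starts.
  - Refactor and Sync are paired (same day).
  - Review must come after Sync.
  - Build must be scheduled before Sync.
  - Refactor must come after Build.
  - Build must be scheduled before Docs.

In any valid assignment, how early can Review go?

Wed

Precedence pushes Review to at least Wed.
Review at Wed is achievable: Sync=Tue; Research=Mon; Refactor=Tue; Build=Mon; Review=Wed; Docs=Wed; QA=Thu.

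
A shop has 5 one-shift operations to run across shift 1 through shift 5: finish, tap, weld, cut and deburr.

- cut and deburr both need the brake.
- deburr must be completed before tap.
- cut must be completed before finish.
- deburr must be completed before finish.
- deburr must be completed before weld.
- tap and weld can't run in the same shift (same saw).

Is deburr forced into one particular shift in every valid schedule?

deburr can be shift 1 (e.g. deburr -> shift 1; tap -> shift 2; weld -> shift 3; cut -> shift 2; finish -> shift 3) or shift 2 (e.g. weld -> shift 4; tap -> shift 3; deburr -> shift 2; finish -> shift 3; cut -> shift 1).

No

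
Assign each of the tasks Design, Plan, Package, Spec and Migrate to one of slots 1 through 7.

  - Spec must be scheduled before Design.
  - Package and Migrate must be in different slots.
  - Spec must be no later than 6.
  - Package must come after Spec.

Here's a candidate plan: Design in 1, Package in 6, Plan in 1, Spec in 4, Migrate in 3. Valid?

Invalid. Spec must be scheduled before Design.

Spec must be no later than 6 — holds.
Package must come after Spec — holds.
Package and Migrate must be in different slots — holds.
Spec must be scheduled before Design — violated.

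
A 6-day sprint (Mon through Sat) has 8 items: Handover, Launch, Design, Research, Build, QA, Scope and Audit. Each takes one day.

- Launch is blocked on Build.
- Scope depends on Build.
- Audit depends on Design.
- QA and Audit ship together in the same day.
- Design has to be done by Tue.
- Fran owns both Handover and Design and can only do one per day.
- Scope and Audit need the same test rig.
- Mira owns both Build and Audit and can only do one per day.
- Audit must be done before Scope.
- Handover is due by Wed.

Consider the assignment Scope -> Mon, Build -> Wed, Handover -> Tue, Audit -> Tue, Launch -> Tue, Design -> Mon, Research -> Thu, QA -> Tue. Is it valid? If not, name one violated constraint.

No — it violates: Scope depends on Build

Design has to be done by Tue — holds.
Launch is blocked on Build — violated.
Fran owns both Handover and Design and can only do one per day — holds.
Audit must be done before Scope — violated.
Scope depends on Build — violated.
Mira owns both Build and Audit and can only do one per day — holds.
Audit depends on Design — holds.
QA and Audit ship together in the same day — holds.
Handover is due by Wed — holds.
Scope and Audit need the same test rig — holds.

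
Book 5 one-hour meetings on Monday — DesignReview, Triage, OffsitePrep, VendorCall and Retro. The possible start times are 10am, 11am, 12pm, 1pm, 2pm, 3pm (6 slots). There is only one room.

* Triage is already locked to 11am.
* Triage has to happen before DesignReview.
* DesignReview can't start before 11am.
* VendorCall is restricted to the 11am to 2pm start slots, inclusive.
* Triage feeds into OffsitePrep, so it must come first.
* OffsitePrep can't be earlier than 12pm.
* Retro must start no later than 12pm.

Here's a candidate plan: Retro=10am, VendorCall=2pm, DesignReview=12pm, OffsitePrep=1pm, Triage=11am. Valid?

Valid

DesignReview can't start before 11am — holds.
Triage has to happen before DesignReview — holds.
OffsitePrep can't be earlier than 12pm — holds.
There is only one room — holds.
Retro must start no later than 12pm — holds.
VendorCall is restricted to the 11am to 2pm start slots, inclusive — holds.
Triage is already locked to 11am — holds.
Triage feeds into OffsitePrep, so it must come first — holds.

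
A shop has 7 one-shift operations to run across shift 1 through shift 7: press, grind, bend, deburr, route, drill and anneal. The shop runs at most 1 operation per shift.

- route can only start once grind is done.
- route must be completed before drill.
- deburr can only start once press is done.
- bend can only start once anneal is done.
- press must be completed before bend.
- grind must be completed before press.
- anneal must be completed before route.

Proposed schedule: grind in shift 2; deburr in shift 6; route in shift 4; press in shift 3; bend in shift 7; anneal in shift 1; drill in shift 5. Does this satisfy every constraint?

route can only start once grind is done — holds.
deburr can only start once press is done — holds.
anneal must be completed before route — holds.
bend can only start once anneal is done — holds.
route must be completed before drill — holds.
grind must be completed before press — holds.
The shop runs at most 1 operation per shift — holds.
press must be completed before bend — holds.

Yes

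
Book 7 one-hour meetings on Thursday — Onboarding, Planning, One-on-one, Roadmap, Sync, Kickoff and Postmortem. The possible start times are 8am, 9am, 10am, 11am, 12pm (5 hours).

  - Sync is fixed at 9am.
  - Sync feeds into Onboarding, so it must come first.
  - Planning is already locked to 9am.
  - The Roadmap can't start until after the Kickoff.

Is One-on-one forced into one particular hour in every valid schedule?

One-on-one can be 8am (e.g. Kickoff in 8am; Roadmap in 9am; Onboarding in 10am; Sync in 9am; Postmortem in 8am; One-on-one in 8am; Planning in 9am) or 9am (e.g. Kickoff=8am; One-on-one=9am; Onboarding=10am; Roadmap=9am; Sync=9am; Postmortem=8am; Planning=9am).

No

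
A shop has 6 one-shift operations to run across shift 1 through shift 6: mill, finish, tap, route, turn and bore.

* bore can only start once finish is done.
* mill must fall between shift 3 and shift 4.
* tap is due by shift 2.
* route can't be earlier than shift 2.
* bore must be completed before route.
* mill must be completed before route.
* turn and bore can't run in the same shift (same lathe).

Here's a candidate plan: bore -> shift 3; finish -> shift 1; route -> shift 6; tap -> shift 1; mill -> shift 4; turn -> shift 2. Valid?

bore can only start once finish is done — holds.
mill must fall between shift 3 and shift 4 — holds.
bore must be completed before route — holds.
tap is due by shift 2 — holds.
route can't be earlier than shift 2 — holds.
mill must be completed before route — holds.
turn and bore can't run in the same shift (same lathe) — holds.

Valid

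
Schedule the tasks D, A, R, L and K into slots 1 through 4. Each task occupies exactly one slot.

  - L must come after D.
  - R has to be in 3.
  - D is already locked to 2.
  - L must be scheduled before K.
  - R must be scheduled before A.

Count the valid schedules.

1

Enumerating: A -> 4, R -> 3, K -> 4, D -> 2, L -> 3.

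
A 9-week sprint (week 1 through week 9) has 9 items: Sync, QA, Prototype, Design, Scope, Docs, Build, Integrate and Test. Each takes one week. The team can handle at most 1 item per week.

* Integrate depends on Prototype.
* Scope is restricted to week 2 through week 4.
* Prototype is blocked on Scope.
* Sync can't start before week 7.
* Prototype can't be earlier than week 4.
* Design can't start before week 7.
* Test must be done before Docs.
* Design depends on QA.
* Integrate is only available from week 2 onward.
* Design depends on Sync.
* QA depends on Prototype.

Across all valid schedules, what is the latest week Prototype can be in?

Prototype is available from week 4; downstream work caps Prototype at week 7.
Prototype at week 5 is achievable: Test -> week 1; Design -> week 8; Build -> week 4; Integrate -> week 9; Prototype -> week 5; Docs -> week 3; Scope -> week 2; Sync -> week 7; QA -> week 6.
Nothing later works — the capacity limit rule out every week after week 5.

week 5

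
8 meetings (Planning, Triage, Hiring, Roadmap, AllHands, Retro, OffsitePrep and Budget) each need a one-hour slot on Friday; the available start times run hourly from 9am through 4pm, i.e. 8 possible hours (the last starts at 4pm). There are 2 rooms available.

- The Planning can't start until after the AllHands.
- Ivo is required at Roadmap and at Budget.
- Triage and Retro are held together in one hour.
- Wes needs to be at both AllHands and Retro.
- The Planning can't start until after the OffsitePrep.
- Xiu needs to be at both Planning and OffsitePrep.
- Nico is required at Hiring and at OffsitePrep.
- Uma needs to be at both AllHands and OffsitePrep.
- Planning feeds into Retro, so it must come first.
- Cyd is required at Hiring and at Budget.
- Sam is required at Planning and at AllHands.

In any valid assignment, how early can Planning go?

Precedence pushes Planning to at least 10am; downstream work caps Planning at 3pm.
Planning at 11am is achievable: AllHands -> 9am, Triage -> 12pm, Roadmap -> 10am, Planning -> 11am, Retro -> 12pm, Hiring -> 9am, OffsitePrep -> 10am, Budget -> 11am.
Nothing earlier works — the conflict and capacity constraints rule out every hour before 11am.

11am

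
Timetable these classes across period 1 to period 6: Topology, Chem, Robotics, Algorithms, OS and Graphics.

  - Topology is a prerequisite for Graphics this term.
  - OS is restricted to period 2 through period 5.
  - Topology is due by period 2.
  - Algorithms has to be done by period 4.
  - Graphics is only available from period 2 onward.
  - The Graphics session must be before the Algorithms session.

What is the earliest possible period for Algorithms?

Precedence pushes Algorithms to at least period 3; Algorithms's own window allows nothing later than period 4.
Algorithms at period 3 is achievable: Topology -> period 1; Robotics -> period 1; OS -> period 2; Algorithms -> period 3; Chem -> period 1; Graphics -> period 2.

period 3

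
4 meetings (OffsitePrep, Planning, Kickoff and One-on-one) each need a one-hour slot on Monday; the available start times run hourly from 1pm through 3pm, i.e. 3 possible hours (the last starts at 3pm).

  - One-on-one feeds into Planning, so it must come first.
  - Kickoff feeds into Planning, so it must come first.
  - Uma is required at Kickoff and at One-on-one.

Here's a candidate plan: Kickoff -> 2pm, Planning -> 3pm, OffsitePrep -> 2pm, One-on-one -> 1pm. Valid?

Valid

One-on-one feeds into Planning, so it must come first — holds.
Uma is required at Kickoff and at One-on-one — holds.
Kickoff feeds into Planning, so it must come first — holds.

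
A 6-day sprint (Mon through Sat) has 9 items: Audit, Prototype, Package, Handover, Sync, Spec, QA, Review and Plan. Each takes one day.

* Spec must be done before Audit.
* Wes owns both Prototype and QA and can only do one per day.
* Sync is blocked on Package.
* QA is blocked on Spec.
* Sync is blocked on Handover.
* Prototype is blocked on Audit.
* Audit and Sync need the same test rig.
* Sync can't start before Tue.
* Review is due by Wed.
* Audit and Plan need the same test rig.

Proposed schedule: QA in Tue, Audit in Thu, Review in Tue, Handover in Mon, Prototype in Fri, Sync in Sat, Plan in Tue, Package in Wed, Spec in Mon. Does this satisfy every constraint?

Yes, all constraints hold

Audit and Plan need the same test rig — holds.
Sync is blocked on Handover — holds.
Review is due by Wed — holds.
Wes owns both Prototype and QA and can only do one per day — holds.
Spec must be done before Audit — holds.
Sync is blocked on Package — holds.
Audit and Sync need the same test rig — holds.
Prototype is blocked on Audit — holds.
QA is blocked on Spec — holds.
Sync can't start before Tue — holds.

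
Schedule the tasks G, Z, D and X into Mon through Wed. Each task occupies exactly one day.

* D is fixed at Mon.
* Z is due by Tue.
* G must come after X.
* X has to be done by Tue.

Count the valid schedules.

6

Splitting on G: it can be Tue (2), Wed (4). Listing each branch's schedules as (Z, D, X):
G=Tue: (Mon,Mon,Mon) (Tue,Mon,Mon) — 2.
G=Wed: (Mon,Mon,Mon) (Mon,Mon,Tue) (Tue,Mon,Mon) (Tue,Mon,Tue) — 4.
Summing: 2 + 4 = 6.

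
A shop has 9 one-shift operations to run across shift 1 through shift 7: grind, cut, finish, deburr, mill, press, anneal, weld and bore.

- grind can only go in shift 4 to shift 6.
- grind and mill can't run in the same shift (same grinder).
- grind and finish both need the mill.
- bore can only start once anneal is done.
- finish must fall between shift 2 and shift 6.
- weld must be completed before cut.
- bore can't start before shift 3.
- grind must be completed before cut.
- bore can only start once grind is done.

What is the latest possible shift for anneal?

shift 6

Downstream work caps anneal at shift 6.
anneal at shift 6 is achievable: press -> shift 1, weld -> shift 1, finish -> shift 2, bore -> shift 7, anneal -> shift 6, deburr -> shift 1, mill -> shift 1, grind -> shift 4, cut -> shift 5.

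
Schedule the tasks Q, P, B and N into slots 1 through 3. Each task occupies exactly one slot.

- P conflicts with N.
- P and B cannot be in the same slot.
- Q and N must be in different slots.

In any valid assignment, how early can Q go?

Q at 1 is achievable: N -> 2, P -> 1, B -> 2, Q -> 1.

1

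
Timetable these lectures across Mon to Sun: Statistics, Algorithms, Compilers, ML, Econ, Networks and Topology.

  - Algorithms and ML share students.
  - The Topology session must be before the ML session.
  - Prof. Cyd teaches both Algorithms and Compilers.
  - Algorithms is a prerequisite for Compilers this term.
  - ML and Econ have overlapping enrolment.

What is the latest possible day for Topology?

Sat

Downstream work caps Topology at Sat.
Topology at Sat is achievable: Econ in Mon, Statistics in Mon, ML in Sun, Compilers in Tue, Algorithms in Mon, Topology in Sat, Networks in Mon.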